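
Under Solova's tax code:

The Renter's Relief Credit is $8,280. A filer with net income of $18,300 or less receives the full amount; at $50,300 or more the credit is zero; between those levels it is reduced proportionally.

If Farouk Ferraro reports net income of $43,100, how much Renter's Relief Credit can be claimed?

Renter's Relief Credit: $43,100 is $24,800 into a $32,000 phase-out range, leaving 7,200/32,000 of the credit: $8,280 × 7,200/32,000 = $1,863.

$1,863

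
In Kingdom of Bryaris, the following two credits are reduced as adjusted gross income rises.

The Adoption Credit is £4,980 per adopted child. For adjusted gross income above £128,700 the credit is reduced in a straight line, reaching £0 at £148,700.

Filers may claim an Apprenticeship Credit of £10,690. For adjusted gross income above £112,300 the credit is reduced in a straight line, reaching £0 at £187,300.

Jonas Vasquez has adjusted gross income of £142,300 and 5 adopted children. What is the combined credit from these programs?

£14,382

Adoption Credit: base = 5 × £4,980 = £24,900. £142,300 is £13,600 into a £20,000 phase-out range, leaving 6,400/20,000 of the credit: £24,900 × 6,400/20,000 = £7,968.
Apprenticeship Credit: £142,300 is £30,000 into a £75,000 phase-out range, leaving 45,000/75,000 of the credit: £10,690 × 45,000/75,000 = £6,414.
Total: £7,968 + £6,414 = £14,382.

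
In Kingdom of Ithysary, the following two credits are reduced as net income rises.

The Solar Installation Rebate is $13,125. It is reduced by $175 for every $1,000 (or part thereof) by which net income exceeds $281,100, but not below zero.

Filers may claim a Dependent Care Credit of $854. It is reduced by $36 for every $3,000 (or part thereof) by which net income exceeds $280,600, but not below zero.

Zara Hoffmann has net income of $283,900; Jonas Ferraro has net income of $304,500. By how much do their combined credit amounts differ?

Zara ($283,900): Solar Installation Rebate: income exceeds $281,100 by $2,800, which is 3 full-or-partial $1,000 increments; reduction = 3 × $175 = $525, leaving $12,600. Dependent Care Credit: income exceeds $280,600 by $3,300, which is 2 full-or-partial $3,000 increments; reduction = 2 × $36 = $72, leaving $782. total $12,600 + $782 = $13,382
Jonas ($304,500): Solar Installation Rebate: income exceeds $281,100 by $23,400, which is 24 full-or-partial $1,000 increments; reduction = 24 × $175 = $4,200, leaving $8,925. Dependent Care Credit: income exceeds $280,600 by $23,900, which is 8 full-or-partial $3,000 increments; reduction = 8 × $36 = $288, leaving $566. total $8,925 + $566 = $9,491
Difference: |$13,382 − $9,491| = $3,891.

$3,891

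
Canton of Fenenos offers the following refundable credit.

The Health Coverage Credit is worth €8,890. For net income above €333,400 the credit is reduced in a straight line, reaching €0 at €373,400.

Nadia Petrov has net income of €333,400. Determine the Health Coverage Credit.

Health Coverage Credit: €333,400 is at or below the €333,400 threshold, so the full €8,890 applies.

€8,890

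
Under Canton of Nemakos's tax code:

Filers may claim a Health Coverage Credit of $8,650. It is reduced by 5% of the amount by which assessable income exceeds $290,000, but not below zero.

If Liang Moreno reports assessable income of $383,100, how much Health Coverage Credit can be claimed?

Health Coverage Credit: 5% of the $93,100 excess over $290,000 is $4,655; credit = $8,650 − $4,655 = $3,995.

$3,995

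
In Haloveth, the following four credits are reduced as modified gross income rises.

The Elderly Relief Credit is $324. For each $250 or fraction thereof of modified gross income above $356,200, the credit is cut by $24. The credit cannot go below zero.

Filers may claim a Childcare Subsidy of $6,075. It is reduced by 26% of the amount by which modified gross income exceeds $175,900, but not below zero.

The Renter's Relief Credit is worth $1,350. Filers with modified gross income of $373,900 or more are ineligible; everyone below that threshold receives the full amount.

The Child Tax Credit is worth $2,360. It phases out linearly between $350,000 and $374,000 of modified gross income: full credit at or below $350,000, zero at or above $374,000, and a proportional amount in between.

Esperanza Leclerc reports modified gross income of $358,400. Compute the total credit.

Elderly Relief Credit: income exceeds $356,200 by $2,200, which is 9 full-or-partial $250 increments; reduction = 9 × $24 = $216, leaving $108.
Childcare Subsidy: 26% of the $182,500 excess over $175,900 is $47,450 ≥ base, so the credit is $0.
Renter's Relief Credit: $358,400 is below the $373,900 cutoff, so the full $1,350 applies.
Child Tax Credit: $358,400 is $8,400 into a $24,000 phase-out range, leaving 15,600/24,000 of the credit: $2,360 × 15,600/24,000 = $1,534.
Total: $108 + $0 + $1,350 + $1,534 = $2,992.

$2,992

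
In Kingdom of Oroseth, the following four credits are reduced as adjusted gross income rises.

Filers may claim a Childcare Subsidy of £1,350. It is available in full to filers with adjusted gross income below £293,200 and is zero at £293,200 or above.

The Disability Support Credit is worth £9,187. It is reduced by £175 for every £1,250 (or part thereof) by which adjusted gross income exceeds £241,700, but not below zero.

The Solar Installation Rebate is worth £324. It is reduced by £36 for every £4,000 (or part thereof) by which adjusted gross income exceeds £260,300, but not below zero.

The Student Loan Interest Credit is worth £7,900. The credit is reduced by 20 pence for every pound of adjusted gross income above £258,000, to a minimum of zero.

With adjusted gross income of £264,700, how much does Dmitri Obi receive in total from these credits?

Childcare Subsidy: £264,700 is below the £293,200 cutoff, so the full £1,350 applies.
Disability Support Credit: income exceeds £241,700 by £23,000, which is 19 full-or-partial £1,250 increments; reduction = 19 × £175 = £3,325, leaving £5,862.
Solar Installation Rebate: income exceeds £260,300 by £4,400, which is 2 full-or-partial £4,000 increments; reduction = 2 × £36 = £72, leaving £252.
Student Loan Interest Credit: 20% of the £6,700 excess over £258,000 is £1,340; credit = £7,900 − £1,340 = £6,560.
Total: £1,350 + £5,862 + £252 + £6,560 = £14,024.

£14,024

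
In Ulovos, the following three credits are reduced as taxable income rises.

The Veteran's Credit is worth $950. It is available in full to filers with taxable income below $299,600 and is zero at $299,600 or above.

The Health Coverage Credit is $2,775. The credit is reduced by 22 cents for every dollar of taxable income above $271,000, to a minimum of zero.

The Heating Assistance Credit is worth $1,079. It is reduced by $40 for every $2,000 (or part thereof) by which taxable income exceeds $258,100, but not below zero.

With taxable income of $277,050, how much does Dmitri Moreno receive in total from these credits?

Veteran's Credit: $277,050 is below the $299,600 cutoff, so the full $950 applies.
Health Coverage Credit: 22% of the $6,050 excess over $271,000 is $1,331; credit = $2,775 − $1,331 = $1,444.
Heating Assistance Credit: income exceeds $258,100 by $18,950, which is 10 full-or-partial $2,000 increments; reduction = 10 × $40 = $400, leaving $679.
Total: $950 + $1,444 + $679 = $3,073.

$3,073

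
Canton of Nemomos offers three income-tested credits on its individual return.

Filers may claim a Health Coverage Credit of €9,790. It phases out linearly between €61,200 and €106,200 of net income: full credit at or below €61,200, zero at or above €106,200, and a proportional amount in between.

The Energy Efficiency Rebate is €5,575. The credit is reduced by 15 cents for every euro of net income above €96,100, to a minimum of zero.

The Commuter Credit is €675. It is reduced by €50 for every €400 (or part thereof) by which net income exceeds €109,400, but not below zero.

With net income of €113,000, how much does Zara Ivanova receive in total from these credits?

€3,265

Health Coverage Credit: €113,000 is at or above €106,200, so the credit is €0.
Energy Efficiency Rebate: 15% of the €16,900 excess over €96,100 is €2,535; credit = €5,575 − €2,535 = €3,040.
Commuter Credit: income exceeds €109,400 by €3,600, which is 9 full-or-partial €400 increments; reduction = 9 × €50 = €450, leaving €225.
Total: €0 + €3,040 + €225 = €3,265.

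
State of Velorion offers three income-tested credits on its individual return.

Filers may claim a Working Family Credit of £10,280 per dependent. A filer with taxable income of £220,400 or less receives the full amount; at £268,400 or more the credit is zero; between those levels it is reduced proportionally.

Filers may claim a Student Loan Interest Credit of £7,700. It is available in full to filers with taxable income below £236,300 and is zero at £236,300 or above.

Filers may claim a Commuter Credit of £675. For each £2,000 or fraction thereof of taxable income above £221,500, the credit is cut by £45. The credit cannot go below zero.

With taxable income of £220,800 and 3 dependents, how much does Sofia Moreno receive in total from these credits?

Working Family Credit: base = 3 × £10,280 = £30,840. £220,800 is £400 into a £48,000 phase-out range, leaving 47,600/48,000 of the credit: £30,840 × 47,600/48,000 = £30,583.
Student Loan Interest Credit: £220,800 is below the £236,300 cutoff, so the full £7,700 applies.
Commuter Credit: £220,800 is at or below the £221,500 threshold, so the full £675 applies.
Total: £30,583 + £7,700 + £675 = £38,958.

£38,958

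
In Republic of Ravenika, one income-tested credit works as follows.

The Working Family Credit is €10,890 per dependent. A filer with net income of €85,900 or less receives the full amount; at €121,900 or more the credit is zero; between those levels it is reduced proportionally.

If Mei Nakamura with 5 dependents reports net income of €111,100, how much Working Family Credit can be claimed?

€16,335

Working Family Credit: base = 5 × €10,890 = €54,450. €111,100 is €25,200 into a €36,000 phase-out range, leaving 10,800/36,000 of the credit: €54,450 × 10,800/36,000 = €16,335.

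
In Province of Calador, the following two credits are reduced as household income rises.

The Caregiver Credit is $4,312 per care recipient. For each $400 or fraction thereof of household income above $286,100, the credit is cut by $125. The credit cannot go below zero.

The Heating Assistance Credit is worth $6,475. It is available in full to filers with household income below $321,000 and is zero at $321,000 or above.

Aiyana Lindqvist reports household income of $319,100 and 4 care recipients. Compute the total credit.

Caregiver Credit: base = 4 × $4,312 = $17,248. income exceeds $286,100 by $33,000, which is 83 full-or-partial $400 increments; reduction = 83 × $125 = $10,375, leaving $6,873.
Heating Assistance Credit: $319,100 is below the $321,000 cutoff, so the full $6,475 applies.
Total: $6,873 + $6,475 = $13,348.

$13,348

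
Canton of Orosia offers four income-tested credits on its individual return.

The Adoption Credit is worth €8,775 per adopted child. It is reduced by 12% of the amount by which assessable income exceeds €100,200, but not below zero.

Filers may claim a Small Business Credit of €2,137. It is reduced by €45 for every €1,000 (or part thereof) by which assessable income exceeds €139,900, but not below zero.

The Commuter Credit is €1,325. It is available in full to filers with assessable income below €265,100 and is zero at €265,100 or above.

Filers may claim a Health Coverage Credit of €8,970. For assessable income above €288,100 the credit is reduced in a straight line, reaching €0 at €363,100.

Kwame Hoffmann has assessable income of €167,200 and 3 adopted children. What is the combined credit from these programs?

Adoption Credit: base = 3 × €8,775 = €26,325. 12% of the €67,000 excess over €100,200 is €8,040; credit = €26,325 − €8,040 = €18,285.
Small Business Credit: income exceeds €139,900 by €27,300, which is 28 full-or-partial €1,000 increments; reduction = 28 × €45 = €1,260, leaving €877.
Commuter Credit: €167,200 is below the €265,100 cutoff, so the full €1,325 applies.
Health Coverage Credit: €167,200 is at or below the €288,100 threshold, so the full €8,970 applies.
Total: €18,285 + €877 + €1,325 + €8,970 = €29,457.

€29,457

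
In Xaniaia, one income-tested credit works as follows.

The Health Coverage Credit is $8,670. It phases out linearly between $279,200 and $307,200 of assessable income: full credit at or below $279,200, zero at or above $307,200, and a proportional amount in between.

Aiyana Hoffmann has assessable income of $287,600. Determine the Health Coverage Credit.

Health Coverage Credit: $287,600 is $8,400 into a $28,000 phase-out range, leaving 19,600/28,000 of the credit: $8,670 × 19,600/28,000 = $6,069.

$6,069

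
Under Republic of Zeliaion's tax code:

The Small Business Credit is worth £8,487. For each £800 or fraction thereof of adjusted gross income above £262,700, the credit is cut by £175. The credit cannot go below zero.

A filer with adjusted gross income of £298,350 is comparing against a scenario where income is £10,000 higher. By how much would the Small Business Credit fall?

£612

At £298,350 — income exceeds £262,700 by £35,650, which is 45 full-or-partial £800 increments; reduction = 45 × £175 = £7,875, leaving £612.
At £308,350 — income exceeds £262,700 by £45,650 → 58 increments × £175 = £10,150 ≥ base, so the credit is £0.
Lost: £612 − £0 = £612.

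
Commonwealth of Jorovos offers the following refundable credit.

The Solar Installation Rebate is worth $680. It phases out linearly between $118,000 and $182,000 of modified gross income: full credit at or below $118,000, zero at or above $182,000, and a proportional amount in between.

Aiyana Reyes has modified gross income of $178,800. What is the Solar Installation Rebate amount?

$34

Solar Installation Rebate: $178,800 is $60,800 into a $64,000 phase-out range, leaving 3,200/64,000 of the credit: $680 × 3,200/64,000 = $34.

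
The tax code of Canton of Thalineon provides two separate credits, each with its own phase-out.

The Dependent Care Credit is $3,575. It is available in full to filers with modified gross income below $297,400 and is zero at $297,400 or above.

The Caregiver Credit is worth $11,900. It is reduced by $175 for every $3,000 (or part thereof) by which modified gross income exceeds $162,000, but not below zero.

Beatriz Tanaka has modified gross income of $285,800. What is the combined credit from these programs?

$8,125

Dependent Care Credit: $285,800 is below the $297,400 cutoff, so the full $3,575 applies.
Caregiver Credit: income exceeds $162,000 by $123,800, which is 42 full-or-partial $3,000 increments; reduction = 42 × $175 = $7,350, leaving $4,550.
Total: $3,575 + $4,550 = $8,125.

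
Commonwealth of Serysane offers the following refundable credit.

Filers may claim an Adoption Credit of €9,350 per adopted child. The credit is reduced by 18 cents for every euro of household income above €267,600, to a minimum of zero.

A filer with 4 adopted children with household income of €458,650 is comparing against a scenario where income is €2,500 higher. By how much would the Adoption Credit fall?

€450

At €458,650 — base = 4 × €9,350 = €37,400. 18% of the €191,050 excess over €267,600 is €34,389; credit = €37,400 − €34,389 = €3,011.
At €461,150 — base = 4 × €9,350 = €37,400. 18% of the €193,550 excess over €267,600 is €34,839; credit = €37,400 − €34,839 = €2,561.
Lost: €3,011 − €2,561 = €450.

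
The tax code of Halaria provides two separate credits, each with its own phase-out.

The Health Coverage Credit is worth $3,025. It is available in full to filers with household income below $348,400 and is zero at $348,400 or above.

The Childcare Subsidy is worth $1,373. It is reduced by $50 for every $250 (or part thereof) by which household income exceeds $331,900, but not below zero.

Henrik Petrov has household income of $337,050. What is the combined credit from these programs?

Health Coverage Credit: $337,050 is below the $348,400 cutoff, so the full $3,025 applies.
Childcare Subsidy: income exceeds $331,900 by $5,150, which is 21 full-or-partial $250 increments; reduction = 21 × $50 = $1,050, leaving $323.
Total: $3,025 + $323 = $3,348.

$3,348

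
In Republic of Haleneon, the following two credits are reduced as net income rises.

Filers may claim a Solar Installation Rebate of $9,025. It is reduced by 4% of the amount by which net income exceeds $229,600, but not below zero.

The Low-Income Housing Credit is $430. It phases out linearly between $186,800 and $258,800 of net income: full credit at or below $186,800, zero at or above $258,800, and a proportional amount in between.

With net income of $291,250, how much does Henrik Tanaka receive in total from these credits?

$6,559

Solar Installation Rebate: 4% of the $61,650 excess over $229,600 is $2,466; credit = $9,025 − $2,466 = $6,559.
Low-Income Housing Credit: $291,250 is at or above $258,800, so the credit is $0.
Total: $6,559 + $0 = $6,559.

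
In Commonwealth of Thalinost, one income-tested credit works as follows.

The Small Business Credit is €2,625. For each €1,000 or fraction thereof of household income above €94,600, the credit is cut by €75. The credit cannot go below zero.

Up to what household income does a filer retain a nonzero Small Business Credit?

€128,600

After 34 increments the reduction is 34 × €75 = €2,550, leaving €75; one more increment wipes it out. Increment 34 ends at excess 34 × €1,000 = €34,000, so the highest qualifying income is €94,600 + €34,000 = €128,600.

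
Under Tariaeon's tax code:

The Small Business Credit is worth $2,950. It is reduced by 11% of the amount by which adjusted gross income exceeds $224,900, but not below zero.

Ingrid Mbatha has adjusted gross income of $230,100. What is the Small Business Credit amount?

Small Business Credit: 11% of the $5,200 excess over $224,900 is $572; credit = $2,950 − $572 = $2,378.

$2,378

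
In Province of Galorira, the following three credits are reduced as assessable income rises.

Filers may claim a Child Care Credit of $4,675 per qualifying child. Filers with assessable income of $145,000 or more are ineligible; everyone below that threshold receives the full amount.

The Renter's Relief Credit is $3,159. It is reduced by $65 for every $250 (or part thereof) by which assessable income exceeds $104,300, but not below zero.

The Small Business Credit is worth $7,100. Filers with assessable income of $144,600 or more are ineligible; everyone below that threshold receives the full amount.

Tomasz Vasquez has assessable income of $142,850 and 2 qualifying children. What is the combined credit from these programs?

$16,450

Child Care Credit: base = 2 × $4,675 = $9,350. $142,850 is below the $145,000 cutoff, so the full $9,350 applies.
Renter's Relief Credit: income exceeds $104,300 by $38,550 → 155 increments × $65 = $10,075 ≥ base, so the credit is $0.
Small Business Credit: $142,850 is below the $144,600 cutoff, so the full $7,100 applies.
Total: $9,350 + $0 + $7,100 = $16,450.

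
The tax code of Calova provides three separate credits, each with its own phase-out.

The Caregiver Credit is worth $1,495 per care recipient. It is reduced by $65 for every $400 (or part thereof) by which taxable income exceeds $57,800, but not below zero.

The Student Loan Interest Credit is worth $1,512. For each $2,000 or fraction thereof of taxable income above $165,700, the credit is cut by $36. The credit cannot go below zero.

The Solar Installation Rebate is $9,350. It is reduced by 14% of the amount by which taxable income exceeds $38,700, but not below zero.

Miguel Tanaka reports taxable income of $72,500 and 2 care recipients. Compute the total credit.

Caregiver Credit: base = 2 × $1,495 = $2,990. income exceeds $57,800 by $14,700, which is 37 full-or-partial $400 increments; reduction = 37 × $65 = $2,405, leaving $585.
Student Loan Interest Credit: $72,500 is at or below the $165,700 threshold, so the full $1,512 applies.
Solar Installation Rebate: 14% of the $33,800 excess over $38,700 is $4,732; credit = $9,350 − $4,732 = $4,618.
Total: $585 + $1,512 + $4,618 = $6,715.

$6,715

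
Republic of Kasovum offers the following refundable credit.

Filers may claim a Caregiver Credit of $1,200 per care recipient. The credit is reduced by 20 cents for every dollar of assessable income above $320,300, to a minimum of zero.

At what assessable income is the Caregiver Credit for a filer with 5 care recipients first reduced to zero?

Full credit = 5 × $1,200 = $6,000.
The credit falls by 20% of each dollar above $320,300, so it reaches zero when the excess is $6,000 / 20% = $30,000: income = $320,300 + $30,000 = $350,300.

$350,300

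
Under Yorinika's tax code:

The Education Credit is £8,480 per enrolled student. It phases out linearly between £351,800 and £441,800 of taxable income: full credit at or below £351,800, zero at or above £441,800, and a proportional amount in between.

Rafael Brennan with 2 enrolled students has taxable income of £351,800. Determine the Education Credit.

£16,960

Education Credit: base = 2 × £8,480 = £16,960. £351,800 is at or below the £351,800 threshold, so the full £16,960 applies.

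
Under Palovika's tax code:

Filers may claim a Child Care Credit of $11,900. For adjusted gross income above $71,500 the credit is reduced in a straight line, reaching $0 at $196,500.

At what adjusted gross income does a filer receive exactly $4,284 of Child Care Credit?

$4,284 is 4,284/11,900 of the full $11,900, so 7,616/11,900 of the $125,000 range has been used: income = $71,500 + $125,000 × 7,616/11,900 = $151,500.

$151,500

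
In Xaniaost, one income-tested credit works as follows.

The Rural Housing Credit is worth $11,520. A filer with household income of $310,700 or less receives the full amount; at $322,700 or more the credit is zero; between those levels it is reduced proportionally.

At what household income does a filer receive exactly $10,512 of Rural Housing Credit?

$10,512 is 10,512/11,520 of the full $11,520, so 1,008/11,520 of the $12,000 range has been used: income = $310,700 + $12,000 × 1,008/11,520 = $311,750.

$311,750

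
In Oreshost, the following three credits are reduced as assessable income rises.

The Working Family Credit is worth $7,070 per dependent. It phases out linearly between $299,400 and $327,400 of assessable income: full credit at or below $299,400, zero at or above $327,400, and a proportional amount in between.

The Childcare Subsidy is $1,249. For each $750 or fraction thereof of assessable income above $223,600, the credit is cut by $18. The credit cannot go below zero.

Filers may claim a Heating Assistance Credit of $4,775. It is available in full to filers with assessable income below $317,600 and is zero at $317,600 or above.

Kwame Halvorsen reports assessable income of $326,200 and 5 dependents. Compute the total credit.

$1,515

Working Family Credit: base = 5 × $7,070 = $35,350. $326,200 is $26,800 into a $28,000 phase-out range, leaving 1,200/28,000 of the credit: $35,350 × 1,200/28,000 = $1,515.
Childcare Subsidy: income exceeds $223,600 by $102,600 → 137 increments × $18 = $2,466 ≥ base, so the credit is $0.
Heating Assistance Credit: $326,200 meets or exceeds the $317,600 cutoff, so the credit is $0.
Total: $1,515 + $0 + $0 = $1,515.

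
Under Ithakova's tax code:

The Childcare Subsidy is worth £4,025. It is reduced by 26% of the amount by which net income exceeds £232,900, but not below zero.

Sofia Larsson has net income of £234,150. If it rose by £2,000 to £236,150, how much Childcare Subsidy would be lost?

At £234,150 — 26% of the £1,250 excess over £232,900 is £325; credit = £4,025 − £325 = £3,700.
At £236,150 — 26% of the £3,250 excess over £232,900 is £845; credit = £4,025 − £845 = £3,180.
Lost: £3,700 − £3,180 = £520.

£520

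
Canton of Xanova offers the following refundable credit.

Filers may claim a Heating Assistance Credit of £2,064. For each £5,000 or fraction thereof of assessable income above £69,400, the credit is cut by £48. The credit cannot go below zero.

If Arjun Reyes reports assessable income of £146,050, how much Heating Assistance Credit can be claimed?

Heating Assistance Credit: income exceeds £69,400 by £76,650, which is 16 full-or-partial £5,000 increments; reduction = 16 × £48 = £768, leaving £1,296.

£1,296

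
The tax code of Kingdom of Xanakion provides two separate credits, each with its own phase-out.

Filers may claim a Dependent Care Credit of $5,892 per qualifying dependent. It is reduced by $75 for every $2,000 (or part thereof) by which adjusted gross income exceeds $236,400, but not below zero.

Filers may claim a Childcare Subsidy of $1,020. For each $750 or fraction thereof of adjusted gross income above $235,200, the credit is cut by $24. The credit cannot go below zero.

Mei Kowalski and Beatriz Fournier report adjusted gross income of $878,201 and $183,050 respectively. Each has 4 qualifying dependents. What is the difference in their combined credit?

Mei ($878,201): Dependent Care Credit: base = 4 × $5,892 = $23,568. income exceeds $236,400 by $641,801 → 321 increments × $75 = $24,075 ≥ base, so the credit is $0. Childcare Subsidy: income exceeds $235,200 by $643,001 → 858 increments × $24 = $20,592 ≥ base, so the credit is $0. total $0 + $0 = $0
Beatriz ($183,050): Dependent Care Credit: base = 4 × $5,892 = $23,568. $183,050 is at or below the $236,400 threshold, so the full $23,568 applies. Childcare Subsidy: $183,050 is at or below the $235,200 threshold, so the full $1,020 applies. total $23,568 + $1,020 = $24,588
Difference: |$0 − $24,588| = $24,588.

$24,588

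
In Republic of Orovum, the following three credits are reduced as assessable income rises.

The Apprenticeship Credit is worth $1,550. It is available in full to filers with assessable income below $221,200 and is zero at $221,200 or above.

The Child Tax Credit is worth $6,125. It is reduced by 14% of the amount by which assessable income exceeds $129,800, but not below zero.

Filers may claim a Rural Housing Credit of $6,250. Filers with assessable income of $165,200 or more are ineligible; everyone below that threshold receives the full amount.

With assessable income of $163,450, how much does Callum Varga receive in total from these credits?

Apprenticeship Credit: $163,450 is below the $221,200 cutoff, so the full $1,550 applies.
Child Tax Credit: 14% of the $33,650 excess over $129,800 is $4,711; credit = $6,125 − $4,711 = $1,414.
Rural Housing Credit: $163,450 is below the $165,200 cutoff, so the full $6,250 applies.
Total: $1,550 + $1,414 + $6,250 = $9,214.

$9,214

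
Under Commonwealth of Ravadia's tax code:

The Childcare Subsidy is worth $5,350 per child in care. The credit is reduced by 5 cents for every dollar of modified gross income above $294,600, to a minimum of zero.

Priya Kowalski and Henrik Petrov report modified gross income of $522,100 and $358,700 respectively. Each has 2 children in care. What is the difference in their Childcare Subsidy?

$7,495

Priya ($522,100): Childcare Subsidy: base = 2 × $5,350 = $10,700. 5% of the $227,500 excess over $294,600 is $11,375 ≥ base, so the credit is $0.
Henrik ($358,700): Childcare Subsidy: base = 2 × $5,350 = $10,700. 5% of the $64,100 excess over $294,600 is $3,205; credit = $10,700 − $3,205 = $7,495.
Difference: |$0 − $7,495| = $7,495.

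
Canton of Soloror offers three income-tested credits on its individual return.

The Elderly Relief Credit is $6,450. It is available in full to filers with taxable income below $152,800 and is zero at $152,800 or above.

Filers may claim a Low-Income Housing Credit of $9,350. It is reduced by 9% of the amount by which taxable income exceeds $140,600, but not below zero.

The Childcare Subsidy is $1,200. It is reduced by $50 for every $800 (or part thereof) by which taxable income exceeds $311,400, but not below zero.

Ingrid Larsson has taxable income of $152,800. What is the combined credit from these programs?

Elderly Relief Credit: $152,800 meets or exceeds the $152,800 cutoff, so the credit is $0.
Low-Income Housing Credit: 9% of the $12,200 excess over $140,600 is $1,098; credit = $9,350 − $1,098 = $8,252.
Childcare Subsidy: $152,800 is at or below the $311,400 threshold, so the full $1,200 applies.
Total: $0 + $8,252 + $1,200 = $9,452.

$9,452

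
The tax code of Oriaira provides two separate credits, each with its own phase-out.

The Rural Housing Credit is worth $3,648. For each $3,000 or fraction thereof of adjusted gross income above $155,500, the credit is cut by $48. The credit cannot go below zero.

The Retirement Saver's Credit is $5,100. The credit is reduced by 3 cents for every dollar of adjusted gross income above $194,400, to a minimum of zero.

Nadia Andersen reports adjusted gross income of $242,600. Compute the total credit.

$5,862

Rural Housing Credit: income exceeds $155,500 by $87,100, which is 30 full-or-partial $3,000 increments; reduction = 30 × $48 = $1,440, leaving $2,208.
Retirement Saver's Credit: 3% of the $48,200 excess over $194,400 is $1,446; credit = $5,100 − $1,446 = $3,654.
Total: $2,208 + $3,654 = $5,862.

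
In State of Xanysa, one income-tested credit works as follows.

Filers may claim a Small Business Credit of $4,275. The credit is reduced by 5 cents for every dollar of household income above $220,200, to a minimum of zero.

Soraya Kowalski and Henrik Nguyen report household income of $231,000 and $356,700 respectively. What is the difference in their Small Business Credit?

$3,735

Soraya ($231,000): Small Business Credit: 5% of the $10,800 excess over $220,200 is $540; credit = $4,275 − $540 = $3,735.
Henrik ($356,700): Small Business Credit: 5% of the $136,500 excess over $220,200 is $6,825 ≥ base, so the credit is $0.
Difference: |$3,735 − $0| = $3,735.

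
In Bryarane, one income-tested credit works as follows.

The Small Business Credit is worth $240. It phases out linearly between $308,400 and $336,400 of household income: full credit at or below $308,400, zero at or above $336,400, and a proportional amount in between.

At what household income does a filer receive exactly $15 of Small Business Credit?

$15 is 15/240 of the full $240, so 225/240 of the $28,000 range has been used: income = $308,400 + $28,000 × 225/240 = $334,650.

$334,650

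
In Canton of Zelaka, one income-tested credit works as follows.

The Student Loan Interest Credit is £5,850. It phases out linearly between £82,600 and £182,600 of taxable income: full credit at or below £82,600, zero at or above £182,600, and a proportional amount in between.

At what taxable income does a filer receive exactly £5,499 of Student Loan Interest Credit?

£5,499 is 5,499/5,850 of the full £5,850, so 351/5,850 of the £100,000 range has been used: income = £82,600 + £100,000 × 351/5,850 = £88,600.

£88,600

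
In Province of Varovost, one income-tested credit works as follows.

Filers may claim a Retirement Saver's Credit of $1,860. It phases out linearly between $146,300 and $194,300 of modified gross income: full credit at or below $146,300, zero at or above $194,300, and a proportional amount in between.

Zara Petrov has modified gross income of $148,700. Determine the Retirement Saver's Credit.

$1,767

Retirement Saver's Credit: $148,700 is $2,400 into a $48,000 phase-out range, leaving 45,600/48,000 of the credit: $1,860 × 45,600/48,000 = $1,767.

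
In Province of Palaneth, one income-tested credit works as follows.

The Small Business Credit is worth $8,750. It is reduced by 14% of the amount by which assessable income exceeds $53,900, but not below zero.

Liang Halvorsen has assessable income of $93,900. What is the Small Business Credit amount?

$3,150

Small Business Credit: 14% of the $40,000 excess over $53,900 is $5,600; credit = $8,750 − $5,600 = $3,150.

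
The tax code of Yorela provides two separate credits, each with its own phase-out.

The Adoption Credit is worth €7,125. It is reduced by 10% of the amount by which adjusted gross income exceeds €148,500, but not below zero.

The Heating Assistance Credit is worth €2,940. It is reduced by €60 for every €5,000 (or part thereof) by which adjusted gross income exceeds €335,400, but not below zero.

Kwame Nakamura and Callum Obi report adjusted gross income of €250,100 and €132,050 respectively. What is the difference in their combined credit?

Kwame (€250,100): Adoption Credit: 10% of the €101,600 excess over €148,500 is €10,160 ≥ base, so the credit is €0. Heating Assistance Credit: €250,100 is at or below the €335,400 threshold, so the full €2,940 applies. total €0 + €2,940 = €2,940
Callum (€132,050): Adoption Credit: €132,050 is at or below the €148,500 threshold, so the full €7,125 applies. Heating Assistance Credit: €132,050 is at or below the €335,400 threshold, so the full €2,940 applies. total €7,125 + €2,940 = €10,065
Difference: |€2,940 − €10,065| = €7,125.

€7,125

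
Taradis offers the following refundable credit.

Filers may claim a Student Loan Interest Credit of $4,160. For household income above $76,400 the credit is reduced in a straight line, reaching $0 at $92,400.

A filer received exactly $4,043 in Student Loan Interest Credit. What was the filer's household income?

$76,850

$4,043 is 4,043/4,160 of the full $4,160, so 117/4,160 of the $16,000 range has been used: income = $76,400 + $16,000 × 117/4,160 = $76,850.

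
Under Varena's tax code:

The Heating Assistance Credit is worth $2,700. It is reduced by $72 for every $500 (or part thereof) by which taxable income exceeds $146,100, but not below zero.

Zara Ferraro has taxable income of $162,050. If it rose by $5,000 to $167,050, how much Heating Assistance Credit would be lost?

$396

At $162,050 — income exceeds $146,100 by $15,950, which is 32 full-or-partial $500 increments; reduction = 32 × $72 = $2,304, leaving $396.
At $167,050 — income exceeds $146,100 by $20,950 → 42 increments × $72 = $3,024 ≥ base, so the credit is $0.
Lost: $396 − $0 = $396.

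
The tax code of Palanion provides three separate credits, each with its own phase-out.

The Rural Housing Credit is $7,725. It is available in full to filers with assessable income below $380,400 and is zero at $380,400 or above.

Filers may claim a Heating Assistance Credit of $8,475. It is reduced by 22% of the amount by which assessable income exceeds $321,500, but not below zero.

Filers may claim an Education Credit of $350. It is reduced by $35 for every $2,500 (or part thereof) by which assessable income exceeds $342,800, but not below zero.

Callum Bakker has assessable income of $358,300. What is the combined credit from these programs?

$8,209

Rural Housing Credit: $358,300 is below the $380,400 cutoff, so the full $7,725 applies.
Heating Assistance Credit: 22% of the $36,800 excess over $321,500 is $8,096; credit = $8,475 − $8,096 = $379.
Education Credit: income exceeds $342,800 by $15,500, which is 7 full-or-partial $2,500 increments; reduction = 7 × $35 = $245, leaving $105.
Total: $7,725 + $379 + $105 = $8,209.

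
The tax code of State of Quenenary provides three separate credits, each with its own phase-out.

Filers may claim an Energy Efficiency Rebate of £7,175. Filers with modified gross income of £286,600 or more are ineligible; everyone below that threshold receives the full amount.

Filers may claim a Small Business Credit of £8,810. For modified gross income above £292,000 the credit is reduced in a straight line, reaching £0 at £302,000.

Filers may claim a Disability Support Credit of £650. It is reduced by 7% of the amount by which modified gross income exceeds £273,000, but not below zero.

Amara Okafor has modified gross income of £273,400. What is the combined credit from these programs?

Energy Efficiency Rebate: £273,400 is below the £286,600 cutoff, so the full £7,175 applies.
Small Business Credit: £273,400 is at or below the £292,000 threshold, so the full £8,810 applies.
Disability Support Credit: 7% of the £400 excess over £273,000 is £28; credit = £650 − £28 = £622.
Total: £7,175 + £8,810 + £622 = £16,607.

£16,607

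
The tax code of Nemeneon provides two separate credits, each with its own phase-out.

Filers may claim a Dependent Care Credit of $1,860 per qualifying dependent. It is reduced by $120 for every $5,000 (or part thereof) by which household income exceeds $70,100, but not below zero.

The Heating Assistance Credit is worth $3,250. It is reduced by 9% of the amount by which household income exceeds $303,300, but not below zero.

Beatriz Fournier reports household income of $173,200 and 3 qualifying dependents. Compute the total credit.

Dependent Care Credit: base = 3 × $1,860 = $5,580. income exceeds $70,100 by $103,100, which is 21 full-or-partial $5,000 increments; reduction = 21 × $120 = $2,520, leaving $3,060.
Heating Assistance Credit: $173,200 is at or below the $303,300 threshold, so the full $3,250 applies.
Total: $3,060 + $3,250 = $6,310.

$6,310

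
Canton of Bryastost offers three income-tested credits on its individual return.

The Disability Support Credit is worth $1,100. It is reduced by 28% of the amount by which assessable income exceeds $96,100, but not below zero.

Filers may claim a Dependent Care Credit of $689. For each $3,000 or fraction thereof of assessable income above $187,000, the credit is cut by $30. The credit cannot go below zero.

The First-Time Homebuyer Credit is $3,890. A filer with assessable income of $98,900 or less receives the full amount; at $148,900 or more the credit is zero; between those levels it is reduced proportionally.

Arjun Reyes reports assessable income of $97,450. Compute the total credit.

$5,301

Disability Support Credit: 28% of the $1,350 excess over $96,100 is $378; credit = $1,100 − $378 = $722.
Dependent Care Credit: $97,450 is at or below the $187,000 threshold, so the full $689 applies.
First-Time Homebuyer Credit: $97,450 is at or below the $98,900 threshold, so the full $3,890 applies.
Total: $722 + $689 + $3,890 = $5,301.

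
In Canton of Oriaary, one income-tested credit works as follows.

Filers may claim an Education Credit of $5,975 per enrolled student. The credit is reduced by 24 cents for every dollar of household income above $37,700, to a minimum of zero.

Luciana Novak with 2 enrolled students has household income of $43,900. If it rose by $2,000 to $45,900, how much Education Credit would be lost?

$480

At $43,900 — base = 2 × $5,975 = $11,950. 24% of the $6,200 excess over $37,700 is $1,488; credit = $11,950 − $1,488 = $10,462.
At $45,900 — base = 2 × $5,975 = $11,950. 24% of the $8,200 excess over $37,700 is $1,968; credit = $11,950 − $1,968 = $9,982.
Lost: $10,462 − $9,982 = $480.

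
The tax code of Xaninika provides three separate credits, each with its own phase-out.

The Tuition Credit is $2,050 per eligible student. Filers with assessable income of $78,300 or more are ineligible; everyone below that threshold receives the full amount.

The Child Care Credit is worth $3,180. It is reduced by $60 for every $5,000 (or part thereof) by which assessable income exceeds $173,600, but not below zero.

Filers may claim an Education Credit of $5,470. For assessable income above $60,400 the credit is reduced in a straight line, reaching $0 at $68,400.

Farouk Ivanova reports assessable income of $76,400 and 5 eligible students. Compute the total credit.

$13,430

Tuition Credit: base = 5 × $2,050 = $10,250. $76,400 is below the $78,300 cutoff, so the full $10,250 applies.
Child Care Credit: $76,400 is at or below the $173,600 threshold, so the full $3,180 applies.
Education Credit: $76,400 is at or above $68,400, so the credit is $0.
Total: $10,250 + $3,180 + $0 = $13,430.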